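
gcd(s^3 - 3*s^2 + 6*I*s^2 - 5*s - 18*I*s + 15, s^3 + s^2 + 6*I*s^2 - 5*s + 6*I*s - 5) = s^2 + 6*I*s - 5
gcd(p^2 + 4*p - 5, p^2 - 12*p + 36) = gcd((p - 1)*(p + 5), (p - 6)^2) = 1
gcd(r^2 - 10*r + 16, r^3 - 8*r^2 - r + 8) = r - 8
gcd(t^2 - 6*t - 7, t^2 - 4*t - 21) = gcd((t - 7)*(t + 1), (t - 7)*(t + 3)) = t - 7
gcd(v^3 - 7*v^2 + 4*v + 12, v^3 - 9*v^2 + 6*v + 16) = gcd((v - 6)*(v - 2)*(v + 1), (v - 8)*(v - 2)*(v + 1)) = v^2 - v - 2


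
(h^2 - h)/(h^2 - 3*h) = (h - 1)/(h - 3)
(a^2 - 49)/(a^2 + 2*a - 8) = (a^2 - 49)/(a^2 + 2*a - 8)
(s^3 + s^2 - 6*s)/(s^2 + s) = (s^2 + s - 6)/(s + 1)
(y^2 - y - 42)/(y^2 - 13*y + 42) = (y + 6)/(y - 6)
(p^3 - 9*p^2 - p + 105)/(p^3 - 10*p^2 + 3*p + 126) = (p - 5)/(p - 6)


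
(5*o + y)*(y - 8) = 5*o*y - 40*o + y^2 - 8*y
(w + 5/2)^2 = w^2 + 5*w + 25/4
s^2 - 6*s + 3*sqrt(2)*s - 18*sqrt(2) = (s - 6)*(s + 3*sqrt(2))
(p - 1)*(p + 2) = p^2 + p - 2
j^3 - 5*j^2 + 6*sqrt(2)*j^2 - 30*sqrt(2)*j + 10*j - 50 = (j - 5)*(j + sqrt(2))*(j + 5*sqrt(2))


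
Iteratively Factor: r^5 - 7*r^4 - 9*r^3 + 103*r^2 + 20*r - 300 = (r - 5)*(r^4 - 2*r^3 - 19*r^2 + 8*r + 60) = (r - 5)^2*(r^3 + 3*r^2 - 4*r - 12) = (r - 5)^2*(r + 3)*(r^2 - 4) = (r - 5)^2*(r - 2)*(r + 3)*(r + 2)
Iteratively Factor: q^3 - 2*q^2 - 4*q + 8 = (q + 2)*(q^2 - 4*q + 4) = (q - 2)*(q + 2)*(q - 2)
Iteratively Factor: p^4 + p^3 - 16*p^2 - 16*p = (p + 1)*(p^3 - 16*p) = p*(p + 1)*(p^2 - 16) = p*(p + 1)*(p + 4)*(p - 4)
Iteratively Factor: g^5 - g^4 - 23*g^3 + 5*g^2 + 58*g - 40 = (g - 1)*(g^4 - 23*g^2 - 18*g + 40) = (g - 1)*(g + 4)*(g^3 - 4*g^2 - 7*g + 10) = (g - 1)^2*(g + 4)*(g^2 - 3*g - 10) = (g - 1)^2*(g + 2)*(g + 4)*(g - 5)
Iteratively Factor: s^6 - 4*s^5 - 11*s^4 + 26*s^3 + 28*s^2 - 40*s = (s)*(s^5 - 4*s^4 - 11*s^3 + 26*s^2 + 28*s - 40) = s*(s + 2)*(s^4 - 6*s^3 + s^2 + 24*s - 20) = s*(s - 5)*(s + 2)*(s^3 - s^2 - 4*s + 4) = s*(s - 5)*(s - 1)*(s + 2)*(s^2 - 4) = s*(s - 5)*(s - 2)*(s - 1)*(s + 2)*(s + 2)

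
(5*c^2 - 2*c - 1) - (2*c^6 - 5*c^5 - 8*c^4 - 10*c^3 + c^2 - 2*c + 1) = -2*c^6 + 5*c^5 + 8*c^4 + 10*c^3 + 4*c^2 - 2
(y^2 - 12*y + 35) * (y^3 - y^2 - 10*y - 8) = y^5 - 13*y^4 + 37*y^3 + 77*y^2 - 254*y - 280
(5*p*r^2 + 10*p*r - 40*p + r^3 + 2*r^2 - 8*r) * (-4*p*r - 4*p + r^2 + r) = -20*p^2*r^3 - 60*p^2*r^2 + 120*p^2*r + 160*p^2 + p*r^4 + 3*p*r^3 - 6*p*r^2 - 8*p*r + r^5 + 3*r^4 - 6*r^3 - 8*r^2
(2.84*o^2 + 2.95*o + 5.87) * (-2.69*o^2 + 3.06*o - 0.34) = -7.6396*o^4 + 0.7549*o^3 - 7.7289*o^2 + 16.9592*o - 1.9958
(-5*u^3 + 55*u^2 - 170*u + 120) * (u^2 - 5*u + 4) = -5*u^5 + 80*u^4 - 465*u^3 + 1190*u^2 - 1280*u + 480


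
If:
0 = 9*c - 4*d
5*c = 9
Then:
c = 9/5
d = 81/20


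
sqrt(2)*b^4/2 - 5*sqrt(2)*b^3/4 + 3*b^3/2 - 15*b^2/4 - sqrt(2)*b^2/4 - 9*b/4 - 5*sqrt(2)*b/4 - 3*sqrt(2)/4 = (b - 3)*(b + 1/2)*(b + sqrt(2))*(sqrt(2)*b/2 + 1/2)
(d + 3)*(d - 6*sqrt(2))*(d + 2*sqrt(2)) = d^3 - 4*sqrt(2)*d^2 + 3*d^2 - 24*d - 12*sqrt(2)*d - 72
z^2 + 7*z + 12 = (z + 3)*(z + 4)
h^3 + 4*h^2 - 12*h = h*(h - 2)*(h + 6)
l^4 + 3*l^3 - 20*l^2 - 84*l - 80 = (l - 5)*(l + 2)^2*(l + 4)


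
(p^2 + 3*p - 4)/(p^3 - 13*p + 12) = 1/(p - 3)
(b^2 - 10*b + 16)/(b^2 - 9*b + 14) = (b - 8)/(b - 7)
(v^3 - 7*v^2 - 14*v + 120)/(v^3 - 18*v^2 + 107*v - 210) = (v + 4)/(v - 7)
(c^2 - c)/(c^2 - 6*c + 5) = c/(c - 5)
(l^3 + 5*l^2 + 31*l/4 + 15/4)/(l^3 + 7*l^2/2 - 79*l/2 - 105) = (l^2 + 5*l/2 + 3/2)/(l^2 + l - 42)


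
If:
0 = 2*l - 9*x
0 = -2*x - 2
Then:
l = -9/2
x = -1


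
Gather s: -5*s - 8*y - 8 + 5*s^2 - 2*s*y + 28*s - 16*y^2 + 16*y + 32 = 5*s^2 + s*(23 - 2*y) - 16*y^2 + 8*y + 24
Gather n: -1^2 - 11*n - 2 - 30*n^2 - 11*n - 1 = -30*n^2 - 22*n - 4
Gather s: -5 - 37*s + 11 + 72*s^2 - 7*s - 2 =72*s^2 - 44*s + 4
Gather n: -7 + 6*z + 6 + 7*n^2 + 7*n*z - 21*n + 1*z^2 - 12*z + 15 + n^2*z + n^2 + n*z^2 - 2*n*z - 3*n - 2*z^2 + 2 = n^2*(z + 8) + n*(z^2 + 5*z - 24) - z^2 - 6*z + 16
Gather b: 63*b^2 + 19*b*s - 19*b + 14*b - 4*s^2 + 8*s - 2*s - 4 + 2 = 63*b^2 + b*(19*s - 5) - 4*s^2 + 6*s - 2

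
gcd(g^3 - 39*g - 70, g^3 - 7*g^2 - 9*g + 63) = g - 7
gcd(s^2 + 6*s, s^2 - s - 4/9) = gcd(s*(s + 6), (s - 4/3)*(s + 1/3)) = 1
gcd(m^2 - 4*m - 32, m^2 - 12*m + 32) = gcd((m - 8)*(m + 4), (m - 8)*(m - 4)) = m - 8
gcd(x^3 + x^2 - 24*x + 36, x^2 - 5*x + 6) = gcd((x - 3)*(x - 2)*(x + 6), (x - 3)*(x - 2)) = x^2 - 5*x + 6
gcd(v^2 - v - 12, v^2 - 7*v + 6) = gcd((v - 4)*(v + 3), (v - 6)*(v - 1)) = 1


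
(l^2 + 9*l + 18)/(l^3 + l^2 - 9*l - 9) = (l + 6)/(l^2 - 2*l - 3)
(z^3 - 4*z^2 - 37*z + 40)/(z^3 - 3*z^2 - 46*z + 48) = (z + 5)/(z + 6)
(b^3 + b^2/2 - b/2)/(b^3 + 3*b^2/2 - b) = (b + 1)/(b + 2)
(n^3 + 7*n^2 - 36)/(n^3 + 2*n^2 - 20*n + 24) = (n + 3)/(n - 2)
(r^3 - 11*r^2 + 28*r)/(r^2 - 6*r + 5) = r*(r^2 - 11*r + 28)/(r^2 - 6*r + 5)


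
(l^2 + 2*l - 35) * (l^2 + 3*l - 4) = l^4 + 5*l^3 - 33*l^2 - 113*l + 140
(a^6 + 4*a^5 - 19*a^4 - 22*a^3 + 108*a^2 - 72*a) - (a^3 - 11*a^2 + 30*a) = a^6 + 4*a^5 - 19*a^4 - 23*a^3 + 119*a^2 - 102*a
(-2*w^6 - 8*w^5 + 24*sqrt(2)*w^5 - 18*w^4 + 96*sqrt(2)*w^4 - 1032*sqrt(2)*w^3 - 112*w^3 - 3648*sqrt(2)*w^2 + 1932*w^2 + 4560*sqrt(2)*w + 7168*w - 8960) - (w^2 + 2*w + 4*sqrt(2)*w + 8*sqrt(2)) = -2*w^6 - 8*w^5 + 24*sqrt(2)*w^5 - 18*w^4 + 96*sqrt(2)*w^4 - 1032*sqrt(2)*w^3 - 112*w^3 - 3648*sqrt(2)*w^2 + 1931*w^2 + 4556*sqrt(2)*w + 7166*w - 8960 - 8*sqrt(2)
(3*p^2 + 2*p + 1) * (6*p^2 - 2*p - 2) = 18*p^4 + 6*p^3 - 4*p^2 - 6*p - 2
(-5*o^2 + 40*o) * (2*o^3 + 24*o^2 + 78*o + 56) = -10*o^5 - 40*o^4 + 570*o^3 + 2840*o^2 + 2240*o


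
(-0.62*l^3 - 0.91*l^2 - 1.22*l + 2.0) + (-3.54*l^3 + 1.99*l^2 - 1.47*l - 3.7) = -4.16*l^3 + 1.08*l^2 - 2.69*l - 1.7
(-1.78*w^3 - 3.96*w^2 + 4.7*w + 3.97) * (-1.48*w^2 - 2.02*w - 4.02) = 2.6344*w^5 + 9.4564*w^4 + 8.1988*w^3 + 0.549599999999998*w^2 - 26.9134*w - 15.9594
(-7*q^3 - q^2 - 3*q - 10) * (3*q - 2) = -21*q^4 + 11*q^3 - 7*q^2 - 24*q + 20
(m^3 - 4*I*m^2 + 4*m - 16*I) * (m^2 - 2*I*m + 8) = m^5 - 6*I*m^4 + 4*m^3 - 56*I*m^2 - 128*I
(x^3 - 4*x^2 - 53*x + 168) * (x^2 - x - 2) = x^5 - 5*x^4 - 51*x^3 + 229*x^2 - 62*x - 336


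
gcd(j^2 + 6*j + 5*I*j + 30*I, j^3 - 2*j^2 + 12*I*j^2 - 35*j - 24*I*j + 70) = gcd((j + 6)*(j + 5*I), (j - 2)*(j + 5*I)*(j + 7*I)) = j + 5*I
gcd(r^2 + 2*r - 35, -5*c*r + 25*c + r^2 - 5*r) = r - 5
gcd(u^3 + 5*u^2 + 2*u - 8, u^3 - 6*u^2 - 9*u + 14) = u^2 + u - 2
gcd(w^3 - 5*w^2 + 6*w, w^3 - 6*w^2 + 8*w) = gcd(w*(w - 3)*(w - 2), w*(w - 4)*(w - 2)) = w^2 - 2*w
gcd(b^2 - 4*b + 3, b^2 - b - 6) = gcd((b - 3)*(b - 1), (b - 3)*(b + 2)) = b - 3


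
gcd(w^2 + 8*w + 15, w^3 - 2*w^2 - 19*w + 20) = 1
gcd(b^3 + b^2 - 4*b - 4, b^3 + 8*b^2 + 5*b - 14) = b + 2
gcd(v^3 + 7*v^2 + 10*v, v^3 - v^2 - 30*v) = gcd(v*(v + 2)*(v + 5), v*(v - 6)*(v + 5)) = v^2 + 5*v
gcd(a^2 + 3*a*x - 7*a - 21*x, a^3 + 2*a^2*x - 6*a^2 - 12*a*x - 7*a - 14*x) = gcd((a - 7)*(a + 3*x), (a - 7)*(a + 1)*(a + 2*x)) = a - 7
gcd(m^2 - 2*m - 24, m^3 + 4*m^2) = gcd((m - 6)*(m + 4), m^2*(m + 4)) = m + 4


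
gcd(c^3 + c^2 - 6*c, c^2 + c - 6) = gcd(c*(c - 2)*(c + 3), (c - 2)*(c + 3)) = c^2 + c - 6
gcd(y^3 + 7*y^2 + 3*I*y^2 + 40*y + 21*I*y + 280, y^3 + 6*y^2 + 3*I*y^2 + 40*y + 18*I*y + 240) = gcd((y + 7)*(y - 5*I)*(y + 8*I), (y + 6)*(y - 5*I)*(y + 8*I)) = y^2 + 3*I*y + 40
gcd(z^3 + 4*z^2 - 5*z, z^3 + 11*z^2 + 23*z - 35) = z^2 + 4*z - 5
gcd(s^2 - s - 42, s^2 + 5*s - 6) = s + 6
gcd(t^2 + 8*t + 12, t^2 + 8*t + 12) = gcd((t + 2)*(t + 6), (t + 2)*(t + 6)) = t^2 + 8*t + 12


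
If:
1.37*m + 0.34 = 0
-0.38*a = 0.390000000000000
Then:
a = -1.03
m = -0.25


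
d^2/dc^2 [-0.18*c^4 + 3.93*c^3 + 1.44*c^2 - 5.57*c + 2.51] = -2.16*c^2 + 23.58*c + 2.88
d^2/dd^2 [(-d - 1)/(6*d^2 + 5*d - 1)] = -72/(216*d^3 - 108*d^2 + 18*d - 1)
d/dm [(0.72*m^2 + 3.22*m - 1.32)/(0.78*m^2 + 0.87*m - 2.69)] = (-1.8852*m^2 - 1.8144*m - 7.5134)/(0.6084*m^4 + 1.3572*m^3 - 3.4395*m^2 - 4.6806*m + 7.2361)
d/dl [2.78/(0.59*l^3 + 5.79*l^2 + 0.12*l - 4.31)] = (-4.9206*l^2 - 32.1924*l - 0.3336)/(0.59*l^3 + 5.79*l^2 + 0.12*l - 4.31)^2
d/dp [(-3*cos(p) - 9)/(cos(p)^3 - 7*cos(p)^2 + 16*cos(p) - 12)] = 6*(sin(p)^2 - 3*cos(p) + 14)*sin(p)/((cos(p) - 3)^2*(cos(p) - 2)^3)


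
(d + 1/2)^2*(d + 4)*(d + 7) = d^4 + 12*d^3 + 157*d^2/4 + 123*d/4 + 7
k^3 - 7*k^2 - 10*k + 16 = (k - 8)*(k - 1)*(k + 2)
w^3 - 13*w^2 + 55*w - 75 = (w - 5)^2*(w - 3)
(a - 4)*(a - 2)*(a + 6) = a^3 - 28*a + 48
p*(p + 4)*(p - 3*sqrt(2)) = p^3 - 3*sqrt(2)*p^2 + 4*p^2 - 12*sqrt(2)*p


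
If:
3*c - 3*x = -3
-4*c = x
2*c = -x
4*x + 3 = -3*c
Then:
No Solution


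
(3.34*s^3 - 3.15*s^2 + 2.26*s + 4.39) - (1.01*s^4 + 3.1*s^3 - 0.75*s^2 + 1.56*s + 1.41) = -1.01*s^4 + 0.24*s^3 - 2.4*s^2 + 0.7*s + 2.98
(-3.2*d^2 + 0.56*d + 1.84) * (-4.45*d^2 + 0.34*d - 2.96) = 14.24*d^4 - 3.58*d^3 + 1.4744*d^2 - 1.032*d - 5.4464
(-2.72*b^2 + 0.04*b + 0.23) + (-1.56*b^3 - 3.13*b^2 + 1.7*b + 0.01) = -1.56*b^3 - 5.85*b^2 + 1.74*b + 0.24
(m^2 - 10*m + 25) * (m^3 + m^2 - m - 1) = m^5 - 9*m^4 + 14*m^3 + 34*m^2 - 15*m - 25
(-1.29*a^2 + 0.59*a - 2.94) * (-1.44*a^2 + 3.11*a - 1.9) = 1.8576*a^4 - 4.8615*a^3 + 8.5195*a^2 - 10.2644*a + 5.586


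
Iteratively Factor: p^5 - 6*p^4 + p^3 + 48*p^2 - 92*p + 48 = (p - 2)*(p^4 - 4*p^3 - 7*p^2 + 34*p - 24) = (p - 2)*(p + 3)*(p^3 - 7*p^2 + 14*p - 8) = (p - 2)^2*(p + 3)*(p^2 - 5*p + 4) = (p - 4)*(p - 2)^2*(p + 3)*(p - 1)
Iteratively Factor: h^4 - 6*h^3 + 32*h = (h - 4)*(h^3 - 2*h^2 - 8*h) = (h - 4)^2*(h^2 + 2*h) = h*(h - 4)^2*(h + 2)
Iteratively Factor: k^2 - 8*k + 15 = (k - 3)*(k - 5)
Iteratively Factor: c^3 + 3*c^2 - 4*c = (c)*(c^2 + 3*c - 4) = c*(c + 4)*(c - 1)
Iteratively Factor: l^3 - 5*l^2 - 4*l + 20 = (l - 5)*(l^2 - 4) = (l - 5)*(l + 2)*(l - 2)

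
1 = 1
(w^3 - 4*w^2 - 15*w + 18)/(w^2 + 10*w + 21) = (w^2 - 7*w + 6)/(w + 7)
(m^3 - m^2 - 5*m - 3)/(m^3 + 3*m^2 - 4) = (m^3 - m^2 - 5*m - 3)/(m^3 + 3*m^2 - 4)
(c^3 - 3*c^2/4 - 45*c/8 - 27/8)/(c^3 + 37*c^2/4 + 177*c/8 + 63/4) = (4*c^2 - 9*c - 9)/(4*c^2 + 31*c + 42)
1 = 1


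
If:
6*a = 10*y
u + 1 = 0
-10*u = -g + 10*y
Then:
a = 5*y/3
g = 10*y - 10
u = -1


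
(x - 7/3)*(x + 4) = x^2 + 5*x/3 - 28/3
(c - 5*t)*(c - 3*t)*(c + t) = c^3 - 7*c^2*t + 7*c*t^2 + 15*t^3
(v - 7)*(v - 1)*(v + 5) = v^3 - 3*v^2 - 33*v + 35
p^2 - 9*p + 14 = (p - 7)*(p - 2)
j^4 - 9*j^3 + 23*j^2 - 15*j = j*(j - 5)*(j - 3)*(j - 1)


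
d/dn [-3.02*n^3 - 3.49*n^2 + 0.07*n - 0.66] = -9.06*n^2 - 6.98*n + 0.07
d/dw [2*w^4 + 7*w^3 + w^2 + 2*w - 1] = 8*w^3 + 21*w^2 + 2*w + 2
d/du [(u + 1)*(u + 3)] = 2*u + 4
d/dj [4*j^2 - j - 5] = 8*j - 1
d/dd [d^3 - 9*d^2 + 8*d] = 3*d^2 - 18*d + 8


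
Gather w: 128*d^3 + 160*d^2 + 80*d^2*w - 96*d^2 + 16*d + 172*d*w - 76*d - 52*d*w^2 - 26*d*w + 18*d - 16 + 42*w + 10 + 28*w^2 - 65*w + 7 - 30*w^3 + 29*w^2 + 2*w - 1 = 128*d^3 + 64*d^2 - 42*d - 30*w^3 + w^2*(57 - 52*d) + w*(80*d^2 + 146*d - 21)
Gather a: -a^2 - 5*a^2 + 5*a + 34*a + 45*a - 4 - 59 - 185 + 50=-6*a^2 + 84*a - 198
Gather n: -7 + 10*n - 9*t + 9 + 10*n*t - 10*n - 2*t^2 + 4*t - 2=10*n*t - 2*t^2 - 5*t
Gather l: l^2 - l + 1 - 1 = l^2 - l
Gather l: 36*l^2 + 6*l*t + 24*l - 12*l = 36*l^2 + l*(6*t + 12)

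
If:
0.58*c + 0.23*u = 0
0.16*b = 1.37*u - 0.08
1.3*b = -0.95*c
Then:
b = 0.02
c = -0.02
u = 0.06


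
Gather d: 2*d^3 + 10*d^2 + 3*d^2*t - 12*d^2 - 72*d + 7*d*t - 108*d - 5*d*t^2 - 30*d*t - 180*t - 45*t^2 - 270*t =2*d^3 + d^2*(3*t - 2) + d*(-5*t^2 - 23*t - 180) - 45*t^2 - 450*t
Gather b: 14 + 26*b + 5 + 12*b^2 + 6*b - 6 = 12*b^2 + 32*b + 13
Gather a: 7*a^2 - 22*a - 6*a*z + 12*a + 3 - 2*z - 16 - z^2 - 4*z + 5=7*a^2 + a*(-6*z - 10) - z^2 - 6*z - 8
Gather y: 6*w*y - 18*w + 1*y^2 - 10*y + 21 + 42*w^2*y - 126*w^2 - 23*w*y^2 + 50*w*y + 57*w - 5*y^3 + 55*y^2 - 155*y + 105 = -126*w^2 + 39*w - 5*y^3 + y^2*(56 - 23*w) + y*(42*w^2 + 56*w - 165) + 126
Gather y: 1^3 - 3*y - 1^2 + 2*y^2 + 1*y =2*y^2 - 2*y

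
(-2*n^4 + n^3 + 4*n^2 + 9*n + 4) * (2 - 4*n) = 8*n^5 - 8*n^4 - 14*n^3 - 28*n^2 + 2*n + 8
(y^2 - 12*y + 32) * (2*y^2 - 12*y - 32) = 2*y^4 - 36*y^3 + 176*y^2 - 1024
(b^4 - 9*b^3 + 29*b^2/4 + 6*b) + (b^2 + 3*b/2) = b^4 - 9*b^3 + 33*b^2/4 + 15*b/2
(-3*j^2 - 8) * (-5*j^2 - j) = 15*j^4 + 3*j^3 + 40*j^2 + 8*j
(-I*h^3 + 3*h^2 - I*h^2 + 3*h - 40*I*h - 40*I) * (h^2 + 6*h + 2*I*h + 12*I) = -I*h^5 + 5*h^4 - 7*I*h^4 + 35*h^3 - 40*I*h^3 + 110*h^2 - 238*I*h^2 + 560*h - 204*I*h + 480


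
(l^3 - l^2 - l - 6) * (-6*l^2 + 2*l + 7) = -6*l^5 + 8*l^4 + 11*l^3 + 27*l^2 - 19*l - 42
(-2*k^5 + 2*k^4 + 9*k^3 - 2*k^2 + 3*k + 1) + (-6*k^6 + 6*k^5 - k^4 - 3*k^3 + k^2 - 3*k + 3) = -6*k^6 + 4*k^5 + k^4 + 6*k^3 - k^2 + 4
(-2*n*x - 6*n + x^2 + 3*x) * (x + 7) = -2*n*x^2 - 20*n*x - 42*n + x^3 + 10*x^2 + 21*x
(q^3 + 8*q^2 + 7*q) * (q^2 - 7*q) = q^5 + q^4 - 49*q^3 - 49*q^2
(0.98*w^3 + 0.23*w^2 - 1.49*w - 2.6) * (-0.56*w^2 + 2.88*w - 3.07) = -0.5488*w^5 + 2.6936*w^4 - 1.5118*w^3 - 3.5413*w^2 - 2.9137*w + 7.982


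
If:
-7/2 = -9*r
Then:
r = 7/18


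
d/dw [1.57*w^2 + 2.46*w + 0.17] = 3.14*w + 2.46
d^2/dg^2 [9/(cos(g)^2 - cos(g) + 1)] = 9*(4*sin(g)^4 + sin(g)^2 + 19*cos(g)/4 - 3*cos(3*g)/4 - 5)/(sin(g)^2 + cos(g) - 2)^3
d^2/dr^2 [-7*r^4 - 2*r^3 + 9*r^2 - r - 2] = -84*r^2 - 12*r + 18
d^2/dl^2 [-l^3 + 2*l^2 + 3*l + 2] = 4 - 6*l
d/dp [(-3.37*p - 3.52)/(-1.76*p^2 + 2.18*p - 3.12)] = (-5.9312*p^2 - 12.3904*p + 18.188)/(3.0976*p^4 - 7.6736*p^3 + 15.7348*p^2 - 13.6032*p + 9.7344)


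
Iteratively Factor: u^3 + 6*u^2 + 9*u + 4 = (u + 4)*(u^2 + 2*u + 1) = (u + 1)*(u + 4)*(u + 1)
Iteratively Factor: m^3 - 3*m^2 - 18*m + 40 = (m + 4)*(m^2 - 7*m + 10) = (m - 2)*(m + 4)*(m - 5)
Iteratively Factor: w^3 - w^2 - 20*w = (w)*(w^2 - w - 20) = w*(w - 5)*(w + 4)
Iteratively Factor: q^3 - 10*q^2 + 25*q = (q)*(q^2 - 10*q + 25) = q*(q - 5)*(q - 5)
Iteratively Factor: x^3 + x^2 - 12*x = (x - 3)*(x^2 + 4*x) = x*(x - 3)*(x + 4)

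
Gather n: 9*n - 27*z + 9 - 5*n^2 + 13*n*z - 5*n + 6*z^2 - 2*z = -5*n^2 + n*(13*z + 4) + 6*z^2 - 29*z + 9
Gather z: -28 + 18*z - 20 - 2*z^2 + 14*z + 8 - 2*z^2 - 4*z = -4*z^2 + 28*z - 40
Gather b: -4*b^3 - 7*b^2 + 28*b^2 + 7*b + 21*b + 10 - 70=-4*b^3 + 21*b^2 + 28*b - 60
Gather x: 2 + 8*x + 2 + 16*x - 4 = 24*x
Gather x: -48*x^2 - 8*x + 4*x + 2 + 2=-48*x^2 - 4*x + 4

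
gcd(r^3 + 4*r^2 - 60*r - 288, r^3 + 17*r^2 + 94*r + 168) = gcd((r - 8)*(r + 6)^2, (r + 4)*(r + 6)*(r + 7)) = r + 6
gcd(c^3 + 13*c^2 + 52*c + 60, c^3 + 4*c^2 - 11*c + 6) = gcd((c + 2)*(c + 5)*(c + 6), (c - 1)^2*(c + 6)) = c + 6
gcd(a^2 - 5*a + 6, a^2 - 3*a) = a - 3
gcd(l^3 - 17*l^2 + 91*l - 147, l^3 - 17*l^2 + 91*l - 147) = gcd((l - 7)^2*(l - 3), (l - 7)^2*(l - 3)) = l^3 - 17*l^2 + 91*l - 147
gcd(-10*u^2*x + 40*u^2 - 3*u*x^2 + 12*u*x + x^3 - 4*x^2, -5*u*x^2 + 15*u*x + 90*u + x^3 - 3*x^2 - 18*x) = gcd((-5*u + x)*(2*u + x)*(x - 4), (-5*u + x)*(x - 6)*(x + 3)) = -5*u + x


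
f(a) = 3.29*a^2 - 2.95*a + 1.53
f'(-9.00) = -62.17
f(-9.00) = 294.57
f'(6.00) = 36.53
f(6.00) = 102.27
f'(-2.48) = -19.27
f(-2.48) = 29.08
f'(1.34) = 5.87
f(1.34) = 3.48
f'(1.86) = 9.29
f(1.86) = 7.43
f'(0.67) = 1.46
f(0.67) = 1.03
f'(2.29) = 12.12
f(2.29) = 12.03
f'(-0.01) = -3.02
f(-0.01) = 1.56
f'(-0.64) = -7.16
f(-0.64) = 4.77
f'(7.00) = 43.11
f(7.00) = 142.09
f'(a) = 6.58*a - 2.95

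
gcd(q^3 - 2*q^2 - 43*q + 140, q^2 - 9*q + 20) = q^2 - 9*q + 20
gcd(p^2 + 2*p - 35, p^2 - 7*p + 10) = p - 5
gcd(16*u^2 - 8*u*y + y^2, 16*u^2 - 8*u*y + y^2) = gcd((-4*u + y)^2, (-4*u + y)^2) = 16*u^2 - 8*u*y + y^2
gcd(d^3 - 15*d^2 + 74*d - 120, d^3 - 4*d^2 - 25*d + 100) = d^2 - 9*d + 20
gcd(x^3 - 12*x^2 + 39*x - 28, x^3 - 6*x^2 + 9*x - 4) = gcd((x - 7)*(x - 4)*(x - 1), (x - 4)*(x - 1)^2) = x^2 - 5*x + 4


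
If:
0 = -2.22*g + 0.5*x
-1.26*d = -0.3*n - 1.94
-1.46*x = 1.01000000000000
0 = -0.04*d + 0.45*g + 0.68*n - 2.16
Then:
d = 2.35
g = -0.16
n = 3.42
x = -0.69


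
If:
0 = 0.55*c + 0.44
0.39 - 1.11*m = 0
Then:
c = -0.80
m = 0.35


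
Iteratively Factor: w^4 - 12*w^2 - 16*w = (w + 2)*(w^3 - 2*w^2 - 8*w) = (w - 4)*(w + 2)*(w^2 + 2*w) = (w - 4)*(w + 2)^2*(w)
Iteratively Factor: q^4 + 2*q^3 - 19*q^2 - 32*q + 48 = (q + 3)*(q^3 - q^2 - 16*q + 16) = (q + 3)*(q + 4)*(q^2 - 5*q + 4) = (q - 1)*(q + 3)*(q + 4)*(q - 4)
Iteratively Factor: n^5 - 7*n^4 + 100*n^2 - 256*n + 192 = (n - 2)*(n^4 - 5*n^3 - 10*n^2 + 80*n - 96) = (n - 3)*(n - 2)*(n^3 - 2*n^2 - 16*n + 32) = (n - 4)*(n - 3)*(n - 2)*(n^2 + 2*n - 8) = (n - 4)*(n - 3)*(n - 2)*(n + 4)*(n - 2)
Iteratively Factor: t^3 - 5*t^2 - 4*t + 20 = (t - 5)*(t^2 - 4) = (t - 5)*(t + 2)*(t - 2)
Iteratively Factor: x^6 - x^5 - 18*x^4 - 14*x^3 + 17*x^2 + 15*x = (x + 3)*(x^5 - 4*x^4 - 6*x^3 + 4*x^2 + 5*x) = (x + 1)*(x + 3)*(x^4 - 5*x^3 - x^2 + 5*x) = (x + 1)^2*(x + 3)*(x^3 - 6*x^2 + 5*x) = x*(x + 1)^2*(x + 3)*(x^2 - 6*x + 5) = x*(x - 1)*(x + 1)^2*(x + 3)*(x - 5)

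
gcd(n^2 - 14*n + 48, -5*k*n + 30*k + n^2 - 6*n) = n - 6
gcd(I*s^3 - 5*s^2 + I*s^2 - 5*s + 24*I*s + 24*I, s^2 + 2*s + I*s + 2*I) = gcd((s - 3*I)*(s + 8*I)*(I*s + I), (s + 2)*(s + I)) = 1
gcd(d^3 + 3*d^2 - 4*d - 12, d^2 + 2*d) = d + 2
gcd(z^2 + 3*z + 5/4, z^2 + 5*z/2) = z + 5/2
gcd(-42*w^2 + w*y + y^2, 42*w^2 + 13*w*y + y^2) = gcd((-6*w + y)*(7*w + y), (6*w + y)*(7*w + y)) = 7*w + y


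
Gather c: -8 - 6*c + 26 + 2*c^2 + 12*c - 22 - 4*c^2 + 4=-2*c^2 + 6*c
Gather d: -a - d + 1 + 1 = -a - d + 2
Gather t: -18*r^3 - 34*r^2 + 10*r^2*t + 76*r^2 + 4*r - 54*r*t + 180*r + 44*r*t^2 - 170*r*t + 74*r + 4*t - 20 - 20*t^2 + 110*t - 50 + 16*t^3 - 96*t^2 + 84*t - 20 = -18*r^3 + 42*r^2 + 258*r + 16*t^3 + t^2*(44*r - 116) + t*(10*r^2 - 224*r + 198) - 90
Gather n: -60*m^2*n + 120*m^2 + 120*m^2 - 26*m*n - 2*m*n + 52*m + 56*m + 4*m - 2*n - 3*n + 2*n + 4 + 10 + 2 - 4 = 240*m^2 + 112*m + n*(-60*m^2 - 28*m - 3) + 12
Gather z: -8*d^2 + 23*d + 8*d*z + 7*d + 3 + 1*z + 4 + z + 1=-8*d^2 + 30*d + z*(8*d + 2) + 8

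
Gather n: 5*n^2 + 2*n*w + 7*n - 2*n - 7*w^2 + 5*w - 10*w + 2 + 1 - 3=5*n^2 + n*(2*w + 5) - 7*w^2 - 5*w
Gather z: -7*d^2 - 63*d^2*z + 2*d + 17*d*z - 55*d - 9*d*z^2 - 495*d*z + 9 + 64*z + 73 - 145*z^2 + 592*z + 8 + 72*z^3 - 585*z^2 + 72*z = -7*d^2 - 53*d + 72*z^3 + z^2*(-9*d - 730) + z*(-63*d^2 - 478*d + 728) + 90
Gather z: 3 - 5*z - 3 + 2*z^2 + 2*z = 2*z^2 - 3*z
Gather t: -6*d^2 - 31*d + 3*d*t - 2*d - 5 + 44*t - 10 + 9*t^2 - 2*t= -6*d^2 - 33*d + 9*t^2 + t*(3*d + 42) - 15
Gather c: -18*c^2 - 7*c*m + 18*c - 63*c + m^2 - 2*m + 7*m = -18*c^2 + c*(-7*m - 45) + m^2 + 5*m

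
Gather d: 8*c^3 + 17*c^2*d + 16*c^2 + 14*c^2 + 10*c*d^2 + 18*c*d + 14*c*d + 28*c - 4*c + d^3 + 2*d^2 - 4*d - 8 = 8*c^3 + 30*c^2 + 24*c + d^3 + d^2*(10*c + 2) + d*(17*c^2 + 32*c - 4) - 8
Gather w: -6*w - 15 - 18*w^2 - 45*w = -18*w^2 - 51*w - 15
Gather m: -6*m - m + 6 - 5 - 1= -7*m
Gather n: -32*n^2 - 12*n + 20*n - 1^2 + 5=-32*n^2 + 8*n + 4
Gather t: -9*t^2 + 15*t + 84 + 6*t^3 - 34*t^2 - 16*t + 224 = 6*t^3 - 43*t^2 - t + 308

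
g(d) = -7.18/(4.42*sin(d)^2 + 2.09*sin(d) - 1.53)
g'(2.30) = -6.72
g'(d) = -7.18*(-8.84*sin(d)*cos(d) - 2.09*cos(d))/(4.42*sin(d)^2 + 2.09*sin(d) - 1.53)^2 = (63.4712*sin(d) + 15.0062)*cos(d)/(4.42*sin(d)^2 + 2.09*sin(d) - 1.53)^2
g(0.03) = 4.91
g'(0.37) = 918.98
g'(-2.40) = 24.01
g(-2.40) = 7.76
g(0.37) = 36.59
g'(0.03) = 7.89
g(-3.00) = 4.13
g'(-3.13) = -5.91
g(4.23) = -82.24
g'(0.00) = 6.41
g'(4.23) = 2508.78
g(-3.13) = 4.62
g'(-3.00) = -1.99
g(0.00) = 4.69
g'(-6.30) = 5.70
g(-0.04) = 4.47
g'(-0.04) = 4.83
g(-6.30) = 4.59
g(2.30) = -2.89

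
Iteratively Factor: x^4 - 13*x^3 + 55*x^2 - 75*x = (x - 5)*(x^3 - 8*x^2 + 15*x) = x*(x - 5)*(x^2 - 8*x + 15) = x*(x - 5)*(x - 3)*(x - 5)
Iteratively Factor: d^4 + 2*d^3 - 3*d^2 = (d + 3)*(d^3 - d^2) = d*(d + 3)*(d^2 - d) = d*(d - 1)*(d + 3)*(d)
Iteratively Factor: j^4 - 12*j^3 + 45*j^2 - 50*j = (j - 5)*(j^3 - 7*j^2 + 10*j) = j*(j - 5)*(j^2 - 7*j + 10) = j*(j - 5)^2*(j - 2)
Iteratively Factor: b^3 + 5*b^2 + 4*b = (b)*(b^2 + 5*b + 4) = b*(b + 4)*(b + 1)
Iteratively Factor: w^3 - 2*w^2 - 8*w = (w - 4)*(w^2 + 2*w) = (w - 4)*(w + 2)*(w)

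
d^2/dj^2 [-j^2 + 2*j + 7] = -2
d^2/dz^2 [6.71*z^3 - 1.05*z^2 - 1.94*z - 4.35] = 40.26*z - 2.1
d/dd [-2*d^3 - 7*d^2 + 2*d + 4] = -6*d^2 - 14*d + 2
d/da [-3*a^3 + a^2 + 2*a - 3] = -9*a^2 + 2*a + 2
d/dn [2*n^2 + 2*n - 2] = 4*n + 2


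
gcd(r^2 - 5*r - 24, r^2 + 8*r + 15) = r + 3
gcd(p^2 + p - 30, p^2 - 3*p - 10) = p - 5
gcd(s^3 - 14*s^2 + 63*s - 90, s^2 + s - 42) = s - 6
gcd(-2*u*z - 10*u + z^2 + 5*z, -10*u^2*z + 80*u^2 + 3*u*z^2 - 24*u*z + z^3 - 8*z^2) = -2*u + z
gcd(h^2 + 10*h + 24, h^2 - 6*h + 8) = 1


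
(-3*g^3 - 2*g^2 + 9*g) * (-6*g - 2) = 18*g^4 + 18*g^3 - 50*g^2 - 18*g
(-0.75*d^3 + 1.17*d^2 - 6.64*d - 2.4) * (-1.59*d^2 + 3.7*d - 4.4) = 1.1925*d^5 - 4.6353*d^4 + 18.1866*d^3 - 25.9*d^2 + 20.336*d + 10.56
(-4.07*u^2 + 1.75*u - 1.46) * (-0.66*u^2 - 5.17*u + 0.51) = 2.6862*u^4 + 19.8869*u^3 - 10.1596*u^2 + 8.4407*u - 0.7446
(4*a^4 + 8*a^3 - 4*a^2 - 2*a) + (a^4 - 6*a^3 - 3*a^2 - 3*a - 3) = 5*a^4 + 2*a^3 - 7*a^2 - 5*a - 3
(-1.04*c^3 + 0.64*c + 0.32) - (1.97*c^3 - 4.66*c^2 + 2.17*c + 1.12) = -3.01*c^3 + 4.66*c^2 - 1.53*c - 0.8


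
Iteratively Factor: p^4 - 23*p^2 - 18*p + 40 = (p + 2)*(p^3 - 2*p^2 - 19*p + 20) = (p + 2)*(p + 4)*(p^2 - 6*p + 5) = (p - 5)*(p + 2)*(p + 4)*(p - 1)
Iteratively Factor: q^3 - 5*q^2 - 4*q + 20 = (q + 2)*(q^2 - 7*q + 10) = (q - 5)*(q + 2)*(q - 2)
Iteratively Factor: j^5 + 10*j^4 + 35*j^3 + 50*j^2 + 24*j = (j + 4)*(j^4 + 6*j^3 + 11*j^2 + 6*j) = (j + 2)*(j + 4)*(j^3 + 4*j^2 + 3*j) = (j + 2)*(j + 3)*(j + 4)*(j^2 + j) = (j + 1)*(j + 2)*(j + 3)*(j + 4)*(j)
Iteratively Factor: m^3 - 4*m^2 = (m)*(m^2 - 4*m) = m^2*(m - 4)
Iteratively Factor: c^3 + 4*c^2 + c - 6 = (c + 3)*(c^2 + c - 2) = (c - 1)*(c + 3)*(c + 2)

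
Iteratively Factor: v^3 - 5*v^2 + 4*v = (v - 4)*(v^2 - v) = v*(v - 4)*(v - 1)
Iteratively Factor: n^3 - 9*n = (n + 3)*(n^2 - 3*n) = (n - 3)*(n + 3)*(n)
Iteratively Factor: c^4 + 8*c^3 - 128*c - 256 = (c + 4)*(c^3 + 4*c^2 - 16*c - 64) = (c + 4)^2*(c^2 - 16) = (c + 4)^3*(c - 4)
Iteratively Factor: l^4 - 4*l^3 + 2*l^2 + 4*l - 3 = (l - 3)*(l^3 - l^2 - l + 1) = (l - 3)*(l + 1)*(l^2 - 2*l + 1) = (l - 3)*(l - 1)*(l + 1)*(l - 1)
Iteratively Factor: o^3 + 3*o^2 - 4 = (o - 1)*(o^2 + 4*o + 4) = (o - 1)*(o + 2)*(o + 2)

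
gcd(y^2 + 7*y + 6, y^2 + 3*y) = 1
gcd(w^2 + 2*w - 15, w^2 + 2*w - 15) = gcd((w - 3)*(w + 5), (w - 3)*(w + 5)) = w^2 + 2*w - 15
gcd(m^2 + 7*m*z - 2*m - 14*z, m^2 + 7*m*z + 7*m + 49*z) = m + 7*z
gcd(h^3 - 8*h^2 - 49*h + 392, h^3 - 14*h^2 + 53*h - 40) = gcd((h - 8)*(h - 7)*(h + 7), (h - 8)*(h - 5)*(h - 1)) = h - 8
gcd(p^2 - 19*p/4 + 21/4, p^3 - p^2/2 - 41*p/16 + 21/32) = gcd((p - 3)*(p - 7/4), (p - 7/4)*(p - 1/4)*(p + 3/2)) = p - 7/4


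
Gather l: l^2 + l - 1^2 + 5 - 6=l^2 + l - 2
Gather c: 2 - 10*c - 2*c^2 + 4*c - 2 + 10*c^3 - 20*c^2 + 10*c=10*c^3 - 22*c^2 + 4*c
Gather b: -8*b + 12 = 12 - 8*b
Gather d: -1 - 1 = -2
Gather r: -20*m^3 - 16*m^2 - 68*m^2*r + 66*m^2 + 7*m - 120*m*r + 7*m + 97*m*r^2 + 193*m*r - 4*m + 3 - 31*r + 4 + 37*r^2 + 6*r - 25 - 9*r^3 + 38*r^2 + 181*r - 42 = -20*m^3 + 50*m^2 + 10*m - 9*r^3 + r^2*(97*m + 75) + r*(-68*m^2 + 73*m + 156) - 60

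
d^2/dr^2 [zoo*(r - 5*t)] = 0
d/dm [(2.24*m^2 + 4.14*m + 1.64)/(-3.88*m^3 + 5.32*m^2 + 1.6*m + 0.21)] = (8.6912*m^4 + 32.1264*m^3 + 0.648799999999998*m^2 - 16.5088*m - 1.7546)/(15.0544*m^6 - 41.2832*m^5 + 15.8864*m^4 + 15.3944*m^3 + 4.7944*m^2 + 0.672*m + 0.0441)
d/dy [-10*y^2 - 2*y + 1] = -20*y - 2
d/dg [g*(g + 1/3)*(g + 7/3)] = 3*g^2 + 16*g/3 + 7/9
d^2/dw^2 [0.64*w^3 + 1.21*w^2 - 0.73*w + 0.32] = 3.84*w + 2.42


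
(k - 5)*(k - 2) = k^2 - 7*k + 10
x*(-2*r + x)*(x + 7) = -2*r*x^2 - 14*r*x + x^3 + 7*x^2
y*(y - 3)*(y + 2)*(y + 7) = y^4 + 6*y^3 - 13*y^2 - 42*y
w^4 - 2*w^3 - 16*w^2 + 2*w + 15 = (w - 5)*(w - 1)*(w + 1)*(w + 3)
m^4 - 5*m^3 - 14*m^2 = m^2*(m - 7)*(m + 2)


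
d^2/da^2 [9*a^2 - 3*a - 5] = 18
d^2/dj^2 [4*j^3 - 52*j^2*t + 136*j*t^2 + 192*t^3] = 24*j - 104*t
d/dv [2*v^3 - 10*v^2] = 2*v*(3*v - 10)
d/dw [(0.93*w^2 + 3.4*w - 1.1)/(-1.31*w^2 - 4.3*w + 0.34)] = (0.455*w^2 - 2.2496*w - 3.574)/(1.7161*w^4 + 11.266*w^3 + 17.5992*w^2 - 2.924*w + 0.1156)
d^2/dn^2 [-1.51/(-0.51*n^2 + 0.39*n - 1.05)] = (-0.785502*n^2 + 0.600678*n + 1.51*(1.02*n - 0.39)*(2.04*n - 0.78) - 1.61721)/(0.51*n^2 - 0.39*n + 1.05)^3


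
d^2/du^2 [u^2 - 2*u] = 2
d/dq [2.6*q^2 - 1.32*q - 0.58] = 5.2*q - 1.32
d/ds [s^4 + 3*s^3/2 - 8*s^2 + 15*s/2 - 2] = 4*s^3 + 9*s^2/2 - 16*s + 15/2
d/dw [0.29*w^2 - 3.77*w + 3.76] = 0.58*w - 3.77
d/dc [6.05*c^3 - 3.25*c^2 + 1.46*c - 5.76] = 18.15*c^2 - 6.5*c + 1.46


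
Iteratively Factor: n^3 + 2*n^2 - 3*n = (n + 3)*(n^2 - n) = (n - 1)*(n + 3)*(n)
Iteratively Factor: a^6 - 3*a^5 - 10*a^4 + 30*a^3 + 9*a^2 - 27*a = (a - 3)*(a^5 - 10*a^3 + 9*a) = (a - 3)*(a - 1)*(a^4 + a^3 - 9*a^2 - 9*a) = (a - 3)^2*(a - 1)*(a^3 + 4*a^2 + 3*a) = (a - 3)^2*(a - 1)*(a + 1)*(a^2 + 3*a) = a*(a - 3)^2*(a - 1)*(a + 1)*(a + 3)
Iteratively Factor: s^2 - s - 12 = (s - 4)*(s + 3)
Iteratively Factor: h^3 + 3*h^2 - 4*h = (h)*(h^2 + 3*h - 4) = h*(h + 4)*(h - 1)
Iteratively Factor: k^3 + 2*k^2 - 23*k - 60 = (k - 5)*(k^2 + 7*k + 12) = (k - 5)*(k + 4)*(k + 3)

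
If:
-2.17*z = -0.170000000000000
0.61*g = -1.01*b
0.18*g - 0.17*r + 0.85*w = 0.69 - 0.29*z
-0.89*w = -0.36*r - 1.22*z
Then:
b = 1.44186224177973*w - 2.08751521593532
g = 3.45637765261421 - 2.38734567901235*w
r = 2.47222222222222*w - 0.265488991295443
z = 0.08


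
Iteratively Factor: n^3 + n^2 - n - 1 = (n + 1)*(n^2 - 1) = (n - 1)*(n + 1)*(n + 1)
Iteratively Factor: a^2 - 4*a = (a - 4)*(a)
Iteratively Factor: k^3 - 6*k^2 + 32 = (k - 4)*(k^2 - 2*k - 8) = (k - 4)*(k + 2)*(k - 4)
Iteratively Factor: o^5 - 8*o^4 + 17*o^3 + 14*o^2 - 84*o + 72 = (o - 3)*(o^4 - 5*o^3 + 2*o^2 + 20*o - 24) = (o - 3)*(o - 2)*(o^3 - 3*o^2 - 4*o + 12) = (o - 3)^2*(o - 2)*(o^2 - 4) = (o - 3)^2*(o - 2)*(o + 2)*(o - 2)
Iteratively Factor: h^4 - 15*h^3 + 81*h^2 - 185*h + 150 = (h - 5)*(h^3 - 10*h^2 + 31*h - 30) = (h - 5)^2*(h^2 - 5*h + 6) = (h - 5)^2*(h - 2)*(h - 3)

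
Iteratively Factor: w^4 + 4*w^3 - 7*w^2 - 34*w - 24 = (w + 2)*(w^3 + 2*w^2 - 11*w - 12) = (w - 3)*(w + 2)*(w^2 + 5*w + 4) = (w - 3)*(w + 1)*(w + 2)*(w + 4)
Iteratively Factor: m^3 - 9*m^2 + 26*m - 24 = (m - 2)*(m^2 - 7*m + 12) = (m - 4)*(m - 2)*(m - 3)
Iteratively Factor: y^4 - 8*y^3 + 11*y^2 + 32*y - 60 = (y - 2)*(y^3 - 6*y^2 - y + 30) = (y - 3)*(y - 2)*(y^2 - 3*y - 10) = (y - 3)*(y - 2)*(y + 2)*(y - 5)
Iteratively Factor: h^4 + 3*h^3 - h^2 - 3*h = (h + 3)*(h^3 - h) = (h + 1)*(h + 3)*(h^2 - h) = h*(h + 1)*(h + 3)*(h - 1)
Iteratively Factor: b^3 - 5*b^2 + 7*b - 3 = (b - 1)*(b^2 - 4*b + 3) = (b - 3)*(b - 1)*(b - 1)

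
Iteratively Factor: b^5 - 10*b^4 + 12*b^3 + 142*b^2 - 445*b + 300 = (b + 4)*(b^4 - 14*b^3 + 68*b^2 - 130*b + 75) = (b - 5)*(b + 4)*(b^3 - 9*b^2 + 23*b - 15) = (b - 5)*(b - 1)*(b + 4)*(b^2 - 8*b + 15) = (b - 5)^2*(b - 1)*(b + 4)*(b - 3)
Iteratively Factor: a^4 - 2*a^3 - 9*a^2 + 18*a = (a + 3)*(a^3 - 5*a^2 + 6*a) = a*(a + 3)*(a^2 - 5*a + 6) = a*(a - 2)*(a + 3)*(a - 3)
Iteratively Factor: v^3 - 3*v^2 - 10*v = (v - 5)*(v^2 + 2*v) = v*(v - 5)*(v + 2)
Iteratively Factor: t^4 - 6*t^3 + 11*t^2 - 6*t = (t - 2)*(t^3 - 4*t^2 + 3*t) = (t - 3)*(t - 2)*(t^2 - t) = t*(t - 3)*(t - 2)*(t - 1)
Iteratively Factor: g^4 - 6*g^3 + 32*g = (g + 2)*(g^3 - 8*g^2 + 16*g) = (g - 4)*(g + 2)*(g^2 - 4*g) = g*(g - 4)*(g + 2)*(g - 4)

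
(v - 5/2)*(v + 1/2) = v^2 - 2*v - 5/4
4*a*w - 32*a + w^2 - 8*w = (4*a + w)*(w - 8)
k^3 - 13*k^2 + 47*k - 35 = (k - 7)*(k - 5)*(k - 1)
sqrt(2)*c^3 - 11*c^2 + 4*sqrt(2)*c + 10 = (c - 5*sqrt(2))*(c - sqrt(2))*(sqrt(2)*c + 1)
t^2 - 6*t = t*(t - 6)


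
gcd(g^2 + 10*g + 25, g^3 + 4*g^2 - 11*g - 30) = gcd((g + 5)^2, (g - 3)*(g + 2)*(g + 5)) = g + 5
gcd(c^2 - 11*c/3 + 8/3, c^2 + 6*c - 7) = c - 1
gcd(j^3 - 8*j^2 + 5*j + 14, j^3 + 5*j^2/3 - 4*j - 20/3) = j - 2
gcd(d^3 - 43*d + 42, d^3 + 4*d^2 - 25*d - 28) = d + 7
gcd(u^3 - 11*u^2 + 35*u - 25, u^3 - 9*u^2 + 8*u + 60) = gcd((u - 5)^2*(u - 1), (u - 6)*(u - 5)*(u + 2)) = u - 5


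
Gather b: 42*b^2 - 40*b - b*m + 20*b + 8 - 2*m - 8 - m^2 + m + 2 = 42*b^2 + b*(-m - 20) - m^2 - m + 2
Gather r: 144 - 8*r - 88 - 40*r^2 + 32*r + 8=-40*r^2 + 24*r + 64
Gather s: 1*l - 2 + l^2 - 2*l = l^2 - l - 2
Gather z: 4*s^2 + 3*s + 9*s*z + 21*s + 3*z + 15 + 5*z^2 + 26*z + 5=4*s^2 + 24*s + 5*z^2 + z*(9*s + 29) + 20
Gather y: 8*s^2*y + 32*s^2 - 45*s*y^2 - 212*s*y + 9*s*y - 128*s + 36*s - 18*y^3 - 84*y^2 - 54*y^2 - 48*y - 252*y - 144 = 32*s^2 - 92*s - 18*y^3 + y^2*(-45*s - 138) + y*(8*s^2 - 203*s - 300) - 144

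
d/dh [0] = 0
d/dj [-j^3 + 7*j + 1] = 7 - 3*j^2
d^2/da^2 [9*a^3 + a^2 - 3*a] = 54*a + 2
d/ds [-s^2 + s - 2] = 1 - 2*s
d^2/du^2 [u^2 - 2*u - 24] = 2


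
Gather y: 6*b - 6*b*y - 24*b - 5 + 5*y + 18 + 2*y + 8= -18*b + y*(7 - 6*b) + 21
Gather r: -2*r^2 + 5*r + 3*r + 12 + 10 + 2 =-2*r^2 + 8*r + 24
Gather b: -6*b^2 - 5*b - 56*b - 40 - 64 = -6*b^2 - 61*b - 104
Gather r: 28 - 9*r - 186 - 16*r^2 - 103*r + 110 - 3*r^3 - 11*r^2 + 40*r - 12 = -3*r^3 - 27*r^2 - 72*r - 60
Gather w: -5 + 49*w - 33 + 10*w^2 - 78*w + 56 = 10*w^2 - 29*w + 18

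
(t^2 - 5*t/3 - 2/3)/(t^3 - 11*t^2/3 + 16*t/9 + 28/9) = 3*(3*t + 1)/(9*t^2 - 15*t - 14)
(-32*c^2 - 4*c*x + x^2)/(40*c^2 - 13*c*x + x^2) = (4*c + x)/(-5*c + x)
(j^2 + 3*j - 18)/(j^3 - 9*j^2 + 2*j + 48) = (j + 6)/(j^2 - 6*j - 16)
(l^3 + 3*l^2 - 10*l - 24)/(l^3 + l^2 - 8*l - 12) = (l + 4)/(l + 2)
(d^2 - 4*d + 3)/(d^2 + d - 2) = (d - 3)/(d + 2)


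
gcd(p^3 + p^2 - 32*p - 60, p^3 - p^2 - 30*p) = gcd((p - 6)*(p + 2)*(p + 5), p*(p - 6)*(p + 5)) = p^2 - p - 30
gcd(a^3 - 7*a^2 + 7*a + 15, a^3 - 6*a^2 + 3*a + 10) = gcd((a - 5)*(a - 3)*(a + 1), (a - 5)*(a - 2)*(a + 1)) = a^2 - 4*a - 5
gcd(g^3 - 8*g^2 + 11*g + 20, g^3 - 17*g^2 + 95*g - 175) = g - 5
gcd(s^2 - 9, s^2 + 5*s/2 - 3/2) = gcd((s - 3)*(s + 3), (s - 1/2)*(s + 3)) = s + 3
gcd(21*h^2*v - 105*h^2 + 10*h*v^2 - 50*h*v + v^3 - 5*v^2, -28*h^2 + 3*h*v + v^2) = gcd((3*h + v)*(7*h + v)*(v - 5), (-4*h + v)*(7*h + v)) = 7*h + v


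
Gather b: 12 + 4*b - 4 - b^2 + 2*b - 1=-b^2 + 6*b + 7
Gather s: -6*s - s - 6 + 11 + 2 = 7 - 7*s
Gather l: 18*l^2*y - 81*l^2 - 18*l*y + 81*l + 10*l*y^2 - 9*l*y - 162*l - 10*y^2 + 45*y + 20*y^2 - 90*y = l^2*(18*y - 81) + l*(10*y^2 - 27*y - 81) + 10*y^2 - 45*y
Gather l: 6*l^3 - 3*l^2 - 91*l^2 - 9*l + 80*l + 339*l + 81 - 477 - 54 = 6*l^3 - 94*l^2 + 410*l - 450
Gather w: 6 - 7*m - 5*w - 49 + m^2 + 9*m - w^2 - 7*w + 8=m^2 + 2*m - w^2 - 12*w - 35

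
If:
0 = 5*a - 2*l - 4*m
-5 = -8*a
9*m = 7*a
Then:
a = 5/8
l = 85/144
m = 35/72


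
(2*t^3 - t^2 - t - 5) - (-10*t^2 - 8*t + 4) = 2*t^3 + 9*t^2 + 7*t - 9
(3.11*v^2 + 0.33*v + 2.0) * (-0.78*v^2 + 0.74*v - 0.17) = -2.4258*v^4 + 2.044*v^3 - 1.8445*v^2 + 1.4239*v - 0.34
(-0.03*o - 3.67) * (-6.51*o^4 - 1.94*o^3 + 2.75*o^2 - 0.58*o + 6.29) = 0.1953*o^5 + 23.9499*o^4 + 7.0373*o^3 - 10.0751*o^2 + 1.9399*o - 23.0843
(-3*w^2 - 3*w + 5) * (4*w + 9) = -12*w^3 - 39*w^2 - 7*w + 45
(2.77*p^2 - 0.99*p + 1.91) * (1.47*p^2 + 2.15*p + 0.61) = 4.0719*p^4 + 4.5002*p^3 + 2.3689*p^2 + 3.5026*p + 1.1651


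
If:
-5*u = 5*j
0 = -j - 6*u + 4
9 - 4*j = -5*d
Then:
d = -61/25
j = -4/5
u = 4/5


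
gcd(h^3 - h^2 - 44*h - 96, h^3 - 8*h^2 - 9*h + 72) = h^2 - 5*h - 24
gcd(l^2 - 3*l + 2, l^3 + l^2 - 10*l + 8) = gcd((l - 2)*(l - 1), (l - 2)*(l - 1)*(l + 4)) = l^2 - 3*l + 2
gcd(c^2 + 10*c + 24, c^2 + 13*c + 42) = c + 6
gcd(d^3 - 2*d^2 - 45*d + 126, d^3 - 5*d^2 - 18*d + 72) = d^2 - 9*d + 18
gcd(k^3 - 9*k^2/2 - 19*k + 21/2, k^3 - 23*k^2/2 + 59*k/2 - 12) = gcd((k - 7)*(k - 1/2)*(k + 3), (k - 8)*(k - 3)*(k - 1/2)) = k - 1/2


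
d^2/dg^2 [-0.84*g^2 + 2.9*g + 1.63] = -1.68000000000000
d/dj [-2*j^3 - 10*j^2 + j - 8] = -6*j^2 - 20*j + 1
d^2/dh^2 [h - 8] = 0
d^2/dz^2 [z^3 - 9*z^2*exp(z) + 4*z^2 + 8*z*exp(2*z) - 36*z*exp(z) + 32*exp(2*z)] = -9*z^2*exp(z) + 32*z*exp(2*z) - 72*z*exp(z) + 6*z + 160*exp(2*z) - 90*exp(z) + 8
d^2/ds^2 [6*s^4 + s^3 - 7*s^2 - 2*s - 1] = 72*s^2 + 6*s - 14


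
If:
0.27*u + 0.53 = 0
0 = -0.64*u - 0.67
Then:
No Solution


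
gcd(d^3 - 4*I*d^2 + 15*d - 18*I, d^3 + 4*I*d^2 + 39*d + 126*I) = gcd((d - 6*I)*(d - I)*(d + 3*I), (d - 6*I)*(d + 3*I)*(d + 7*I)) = d^2 - 3*I*d + 18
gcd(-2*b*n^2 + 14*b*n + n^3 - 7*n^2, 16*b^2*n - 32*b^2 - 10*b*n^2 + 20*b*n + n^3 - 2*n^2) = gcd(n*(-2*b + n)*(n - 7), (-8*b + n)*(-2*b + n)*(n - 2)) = 2*b - n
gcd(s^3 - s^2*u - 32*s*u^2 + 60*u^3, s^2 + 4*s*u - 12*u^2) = s^2 + 4*s*u - 12*u^2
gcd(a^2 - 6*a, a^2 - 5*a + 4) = 1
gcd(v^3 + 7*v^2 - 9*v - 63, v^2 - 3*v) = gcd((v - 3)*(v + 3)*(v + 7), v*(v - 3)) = v - 3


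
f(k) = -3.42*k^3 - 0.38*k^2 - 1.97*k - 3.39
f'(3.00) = -96.59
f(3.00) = -105.06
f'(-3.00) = -92.03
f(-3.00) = 91.44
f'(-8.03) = -657.44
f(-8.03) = 1758.74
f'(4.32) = -196.73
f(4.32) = -294.72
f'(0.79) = -8.97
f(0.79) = -6.87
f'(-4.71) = -226.00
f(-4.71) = 354.80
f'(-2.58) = -68.30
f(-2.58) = 57.90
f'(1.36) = -21.98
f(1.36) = -15.37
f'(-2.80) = -80.28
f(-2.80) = 74.22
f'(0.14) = -2.28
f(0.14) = -3.68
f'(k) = -10.26*k^2 - 0.76*k - 1.97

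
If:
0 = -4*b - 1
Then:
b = -1/4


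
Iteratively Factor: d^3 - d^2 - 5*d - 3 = (d + 1)*(d^2 - 2*d - 3) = (d - 3)*(d + 1)*(d + 1)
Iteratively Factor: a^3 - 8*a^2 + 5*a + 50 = (a + 2)*(a^2 - 10*a + 25) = (a - 5)*(a + 2)*(a - 5)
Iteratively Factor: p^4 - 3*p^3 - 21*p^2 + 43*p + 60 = (p - 5)*(p^3 + 2*p^2 - 11*p - 12) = (p - 5)*(p - 3)*(p^2 + 5*p + 4) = (p - 5)*(p - 3)*(p + 4)*(p + 1)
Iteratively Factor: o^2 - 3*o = (o)*(o - 3)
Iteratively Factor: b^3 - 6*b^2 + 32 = (b + 2)*(b^2 - 8*b + 16) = (b - 4)*(b + 2)*(b - 4)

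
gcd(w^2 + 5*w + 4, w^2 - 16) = w + 4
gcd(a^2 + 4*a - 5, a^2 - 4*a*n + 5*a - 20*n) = a + 5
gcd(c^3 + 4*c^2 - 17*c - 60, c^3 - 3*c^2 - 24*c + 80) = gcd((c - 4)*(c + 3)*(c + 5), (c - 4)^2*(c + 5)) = c^2 + c - 20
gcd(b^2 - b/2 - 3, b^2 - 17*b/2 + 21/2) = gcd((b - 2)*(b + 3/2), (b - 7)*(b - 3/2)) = 1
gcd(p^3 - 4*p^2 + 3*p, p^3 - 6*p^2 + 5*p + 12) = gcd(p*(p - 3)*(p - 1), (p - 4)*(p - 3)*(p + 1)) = p - 3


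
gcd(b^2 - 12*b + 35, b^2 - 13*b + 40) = b - 5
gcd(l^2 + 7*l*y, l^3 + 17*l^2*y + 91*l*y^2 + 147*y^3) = l + 7*y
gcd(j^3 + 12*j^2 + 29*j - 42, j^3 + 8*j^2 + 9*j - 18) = j^2 + 5*j - 6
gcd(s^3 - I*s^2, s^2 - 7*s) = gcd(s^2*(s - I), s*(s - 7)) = s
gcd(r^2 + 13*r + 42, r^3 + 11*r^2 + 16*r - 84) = r^2 + 13*r + 42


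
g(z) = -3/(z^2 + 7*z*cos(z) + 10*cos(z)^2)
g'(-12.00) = 0.01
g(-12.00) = -0.04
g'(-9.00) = -0.00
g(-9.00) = -0.02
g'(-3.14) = -0.02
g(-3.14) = -0.07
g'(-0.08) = 0.28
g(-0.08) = -0.32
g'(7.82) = -0.03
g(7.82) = -0.05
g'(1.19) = -0.83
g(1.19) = -0.51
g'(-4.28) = 0.07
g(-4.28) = -0.09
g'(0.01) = 0.20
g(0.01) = -0.30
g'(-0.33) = 0.72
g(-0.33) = -0.44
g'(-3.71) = 0.02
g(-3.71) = -0.07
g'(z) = -3*(7*z*sin(z) - 2*z + 20*sin(z)*cos(z) - 7*cos(z))/(z^2 + 7*z*cos(z) + 10*cos(z)^2)^2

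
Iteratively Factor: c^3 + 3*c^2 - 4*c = (c + 4)*(c^2 - c) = c*(c + 4)*(c - 1)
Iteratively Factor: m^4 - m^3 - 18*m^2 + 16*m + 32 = (m - 2)*(m^3 + m^2 - 16*m - 16) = (m - 4)*(m - 2)*(m^2 + 5*m + 4) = (m - 4)*(m - 2)*(m + 1)*(m + 4)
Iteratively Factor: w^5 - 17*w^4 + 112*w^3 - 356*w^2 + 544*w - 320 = (w - 2)*(w^4 - 15*w^3 + 82*w^2 - 192*w + 160) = (w - 5)*(w - 2)*(w^3 - 10*w^2 + 32*w - 32) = (w - 5)*(w - 4)*(w - 2)*(w^2 - 6*w + 8) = (w - 5)*(w - 4)*(w - 2)^2*(w - 4)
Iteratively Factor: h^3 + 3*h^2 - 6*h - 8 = (h + 4)*(h^2 - h - 2) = (h - 2)*(h + 4)*(h + 1)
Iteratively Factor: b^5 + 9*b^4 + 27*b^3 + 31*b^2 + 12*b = (b + 4)*(b^4 + 5*b^3 + 7*b^2 + 3*b) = (b + 3)*(b + 4)*(b^3 + 2*b^2 + b) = b*(b + 3)*(b + 4)*(b^2 + 2*b + 1) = b*(b + 1)*(b + 3)*(b + 4)*(b + 1)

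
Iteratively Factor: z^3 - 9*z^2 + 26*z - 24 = (z - 3)*(z^2 - 6*z + 8) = (z - 4)*(z - 3)*(z - 2)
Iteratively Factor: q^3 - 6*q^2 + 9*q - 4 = (q - 1)*(q^2 - 5*q + 4) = (q - 1)^2*(q - 4)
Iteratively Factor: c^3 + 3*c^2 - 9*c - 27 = (c + 3)*(c^2 - 9) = (c - 3)*(c + 3)*(c + 3)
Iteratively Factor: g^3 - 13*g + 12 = (g + 4)*(g^2 - 4*g + 3) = (g - 3)*(g + 4)*(g - 1)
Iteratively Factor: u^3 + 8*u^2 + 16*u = (u + 4)*(u^2 + 4*u) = u*(u + 4)*(u + 4)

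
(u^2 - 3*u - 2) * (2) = 2*u^2 - 6*u - 4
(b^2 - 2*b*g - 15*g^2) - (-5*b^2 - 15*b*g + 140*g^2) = 6*b^2 + 13*b*g - 155*g^2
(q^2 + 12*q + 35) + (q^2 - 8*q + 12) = 2*q^2 + 4*q + 47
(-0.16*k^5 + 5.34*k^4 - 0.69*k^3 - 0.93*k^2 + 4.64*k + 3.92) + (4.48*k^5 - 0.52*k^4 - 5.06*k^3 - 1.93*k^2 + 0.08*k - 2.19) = 4.32*k^5 + 4.82*k^4 - 5.75*k^3 - 2.86*k^2 + 4.72*k + 1.73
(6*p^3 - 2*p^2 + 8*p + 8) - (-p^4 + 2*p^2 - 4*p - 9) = p^4 + 6*p^3 - 4*p^2 + 12*p + 17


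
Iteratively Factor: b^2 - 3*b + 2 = (b - 2)*(b - 1)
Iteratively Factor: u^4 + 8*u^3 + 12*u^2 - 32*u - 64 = (u + 2)*(u^3 + 6*u^2 - 32) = (u - 2)*(u + 2)*(u^2 + 8*u + 16) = (u - 2)*(u + 2)*(u + 4)*(u + 4)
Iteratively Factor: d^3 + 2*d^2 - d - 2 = (d + 1)*(d^2 + d - 2) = (d + 1)*(d + 2)*(d - 1)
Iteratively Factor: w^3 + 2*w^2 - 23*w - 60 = (w - 5)*(w^2 + 7*w + 12) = (w - 5)*(w + 4)*(w + 3)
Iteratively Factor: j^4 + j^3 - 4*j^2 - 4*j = (j - 2)*(j^3 + 3*j^2 + 2*j) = (j - 2)*(j + 2)*(j^2 + j) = (j - 2)*(j + 1)*(j + 2)*(j)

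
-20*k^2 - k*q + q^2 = (-5*k + q)*(4*k + q)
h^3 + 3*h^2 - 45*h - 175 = (h - 7)*(h + 5)^2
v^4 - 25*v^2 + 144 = (v - 4)*(v - 3)*(v + 3)*(v + 4)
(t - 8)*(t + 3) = t^2 - 5*t - 24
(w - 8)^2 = w^2 - 16*w + 64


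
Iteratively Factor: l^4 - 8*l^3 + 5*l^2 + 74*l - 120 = (l - 2)*(l^3 - 6*l^2 - 7*l + 60) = (l - 5)*(l - 2)*(l^2 - l - 12) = (l - 5)*(l - 2)*(l + 3)*(l - 4)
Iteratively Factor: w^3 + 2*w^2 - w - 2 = (w + 1)*(w^2 + w - 2) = (w - 1)*(w + 1)*(w + 2)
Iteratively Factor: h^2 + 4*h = (h + 4)*(h)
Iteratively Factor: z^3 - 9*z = (z - 3)*(z^2 + 3*z) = (z - 3)*(z + 3)*(z)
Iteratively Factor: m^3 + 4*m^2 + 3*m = (m + 1)*(m^2 + 3*m) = m*(m + 1)*(m + 3)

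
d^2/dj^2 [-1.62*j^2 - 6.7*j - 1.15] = -3.24000000000000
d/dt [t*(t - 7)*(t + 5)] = 3*t^2 - 4*t - 35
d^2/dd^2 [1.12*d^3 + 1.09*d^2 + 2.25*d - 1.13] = 6.72*d + 2.18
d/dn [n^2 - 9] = 2*n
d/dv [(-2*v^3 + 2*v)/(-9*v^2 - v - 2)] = 2*(9*v^4 + 2*v^3 + 15*v^2 - 2)/(81*v^4 + 18*v^3 + 37*v^2 + 4*v + 4)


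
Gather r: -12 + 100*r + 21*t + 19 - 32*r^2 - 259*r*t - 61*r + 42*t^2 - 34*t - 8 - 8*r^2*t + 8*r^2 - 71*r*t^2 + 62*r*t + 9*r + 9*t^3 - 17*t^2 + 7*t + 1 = r^2*(-8*t - 24) + r*(-71*t^2 - 197*t + 48) + 9*t^3 + 25*t^2 - 6*t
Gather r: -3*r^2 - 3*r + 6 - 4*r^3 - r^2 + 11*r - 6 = -4*r^3 - 4*r^2 + 8*r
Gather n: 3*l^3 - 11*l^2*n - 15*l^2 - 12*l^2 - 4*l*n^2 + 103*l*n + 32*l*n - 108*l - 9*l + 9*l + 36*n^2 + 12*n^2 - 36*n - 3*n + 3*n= 3*l^3 - 27*l^2 - 108*l + n^2*(48 - 4*l) + n*(-11*l^2 + 135*l - 36)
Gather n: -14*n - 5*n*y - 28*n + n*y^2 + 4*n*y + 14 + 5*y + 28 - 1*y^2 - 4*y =n*(y^2 - y - 42) - y^2 + y + 42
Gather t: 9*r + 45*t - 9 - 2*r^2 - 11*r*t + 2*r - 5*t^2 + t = -2*r^2 + 11*r - 5*t^2 + t*(46 - 11*r) - 9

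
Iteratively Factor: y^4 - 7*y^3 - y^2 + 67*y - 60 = (y + 3)*(y^3 - 10*y^2 + 29*y - 20) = (y - 4)*(y + 3)*(y^2 - 6*y + 5) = (y - 4)*(y - 1)*(y + 3)*(y - 5)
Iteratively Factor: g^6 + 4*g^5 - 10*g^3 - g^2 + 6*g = (g + 2)*(g^5 + 2*g^4 - 4*g^3 - 2*g^2 + 3*g) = (g + 2)*(g + 3)*(g^4 - g^3 - g^2 + g) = g*(g + 2)*(g + 3)*(g^3 - g^2 - g + 1) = g*(g - 1)*(g + 2)*(g + 3)*(g^2 - 1) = g*(g - 1)*(g + 1)*(g + 2)*(g + 3)*(g - 1)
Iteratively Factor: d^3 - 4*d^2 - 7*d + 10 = (d - 1)*(d^2 - 3*d - 10) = (d - 5)*(d - 1)*(d + 2)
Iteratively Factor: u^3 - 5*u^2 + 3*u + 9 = (u - 3)*(u^2 - 2*u - 3) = (u - 3)^2*(u + 1)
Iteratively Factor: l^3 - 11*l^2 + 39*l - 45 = (l - 3)*(l^2 - 8*l + 15) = (l - 5)*(l - 3)*(l - 3)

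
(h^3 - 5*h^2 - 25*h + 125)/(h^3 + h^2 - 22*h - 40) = (h^2 - 25)/(h^2 + 6*h + 8)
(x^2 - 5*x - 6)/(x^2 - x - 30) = (x + 1)/(x + 5)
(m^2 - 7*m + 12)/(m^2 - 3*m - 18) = (-m^2 + 7*m - 12)/(-m^2 + 3*m + 18)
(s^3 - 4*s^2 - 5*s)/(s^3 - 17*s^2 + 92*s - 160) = s*(s + 1)/(s^2 - 12*s + 32)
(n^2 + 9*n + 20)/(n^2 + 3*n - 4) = (n + 5)/(n - 1)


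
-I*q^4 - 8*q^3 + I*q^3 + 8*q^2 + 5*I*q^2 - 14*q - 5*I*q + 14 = (q - 7*I)*(q - 2*I)*(q + I)*(-I*q + I)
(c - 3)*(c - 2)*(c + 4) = c^3 - c^2 - 14*c + 24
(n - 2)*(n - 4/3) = n^2 - 10*n/3 + 8/3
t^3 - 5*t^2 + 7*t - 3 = (t - 3)*(t - 1)^2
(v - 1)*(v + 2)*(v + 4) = v^3 + 5*v^2 + 2*v - 8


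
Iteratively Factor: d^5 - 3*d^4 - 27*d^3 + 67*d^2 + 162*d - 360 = (d - 5)*(d^4 + 2*d^3 - 17*d^2 - 18*d + 72) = (d - 5)*(d + 3)*(d^3 - d^2 - 14*d + 24) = (d - 5)*(d - 2)*(d + 3)*(d^2 + d - 12) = (d - 5)*(d - 3)*(d - 2)*(d + 3)*(d + 4)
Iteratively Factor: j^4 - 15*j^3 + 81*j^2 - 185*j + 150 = (j - 2)*(j^3 - 13*j^2 + 55*j - 75) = (j - 5)*(j - 2)*(j^2 - 8*j + 15) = (j - 5)^2*(j - 2)*(j - 3)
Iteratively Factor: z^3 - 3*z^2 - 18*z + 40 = (z - 5)*(z^2 + 2*z - 8) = (z - 5)*(z - 2)*(z + 4)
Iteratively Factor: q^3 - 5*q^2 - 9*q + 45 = (q - 3)*(q^2 - 2*q - 15) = (q - 5)*(q - 3)*(q + 3)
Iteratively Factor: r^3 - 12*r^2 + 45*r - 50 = (r - 2)*(r^2 - 10*r + 25) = (r - 5)*(r - 2)*(r - 5)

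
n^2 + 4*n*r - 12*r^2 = (n - 2*r)*(n + 6*r)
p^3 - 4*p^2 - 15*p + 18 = (p - 6)*(p - 1)*(p + 3)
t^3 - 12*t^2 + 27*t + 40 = (t - 8)*(t - 5)*(t + 1)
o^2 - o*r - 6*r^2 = (o - 3*r)*(o + 2*r)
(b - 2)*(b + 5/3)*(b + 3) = b^3 + 8*b^2/3 - 13*b/3 - 10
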